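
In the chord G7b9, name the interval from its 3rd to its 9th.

diminished seventh

Spelling the chord: G B D F Ab.
3rd = B; 9th = Ab.
7 letter names make it a seventh; at 9 semitones (a whole step narrower than major) the quality is diminished.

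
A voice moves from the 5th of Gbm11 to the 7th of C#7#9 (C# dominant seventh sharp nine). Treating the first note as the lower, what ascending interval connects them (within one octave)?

Gbm11 has Db as its 5th, and C#7#9 (C# dominant seventh sharp nine) has B as its 7th.
From Db to B: 10 semitones over a sixth = augmented.

augmented sixth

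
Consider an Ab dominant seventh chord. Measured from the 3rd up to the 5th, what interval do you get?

minor third

Ab7 (Ab dominant seventh): Ab, C, Eb, Gb.
So we need the interval from C up to Eb.
C up to Eb is 3 semitones, a half step narrower than a major third, so the interval is minor.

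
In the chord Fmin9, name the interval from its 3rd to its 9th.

Fm9 is spelled F-A♭-C-E♭-G.
So we need the interval from A♭ up to G.
A♭ up to G spans 7 letter names and 11 semitones — a major seventh.

major 7th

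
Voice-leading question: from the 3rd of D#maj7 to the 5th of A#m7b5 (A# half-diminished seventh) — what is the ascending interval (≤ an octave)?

The 3rd of D#maj7 is F##; the 5th of A#m7b5 (A# half-diminished seventh) is E.
From F## to E: 9 semitones over a seventh = diminished.

diminished seventh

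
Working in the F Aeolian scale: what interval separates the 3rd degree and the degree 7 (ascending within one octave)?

F natural minor: F G A♭ B♭ C D♭ E♭.
The 3rd degree is A♭ and the scale degree 7 is E♭.
Counting 5 letters and 7 half steps from A♭ gives a perfect fifth.

P5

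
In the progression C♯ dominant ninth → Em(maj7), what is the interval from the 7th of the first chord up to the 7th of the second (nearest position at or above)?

C♯ dominant ninth has B as its 7th, and Em(maj7) has D♯ as its 7th.
From B to D♯ is 4 semitones, exactly the major third.

major 3rd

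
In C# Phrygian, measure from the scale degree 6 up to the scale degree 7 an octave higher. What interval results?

The scale runs C# D E F# G# A B.
The scale degree 6 is A and the scale degree 7 (up an octave) is B.
Counting 9 letters and 14 half steps from A gives a major ninth.

major 9th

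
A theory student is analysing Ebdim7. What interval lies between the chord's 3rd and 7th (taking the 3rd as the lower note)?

Ebdim7 (Eb diminished seventh) is spelled Eb–Gb–Bbb–Dbb.
The 3rd is Gb and the 7th is Dbb.
5 letter names make it a fifth; at 6 semitones (a half step narrower than perfect) the quality is diminished.

diminished fifth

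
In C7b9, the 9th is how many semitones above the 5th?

6

Spelling the chord: C-E-G-B♭-D♭.
G to D♭ is a diminished fifth: 6 semitones.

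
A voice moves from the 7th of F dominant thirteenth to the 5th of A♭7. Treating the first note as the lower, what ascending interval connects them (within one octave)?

F dominant thirteenth has E♭ as its 7th, and A♭7 has E♭ as its 5th.
From E♭ to E♭ is 0 semitones, exactly the perfect unison.

P1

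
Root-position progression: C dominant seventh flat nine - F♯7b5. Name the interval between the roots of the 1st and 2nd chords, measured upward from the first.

augmented fourth

The roots are C and F♯.
C up to F♯ is 6 semitones, a half step wider than a perfect fourth, so the interval is augmented.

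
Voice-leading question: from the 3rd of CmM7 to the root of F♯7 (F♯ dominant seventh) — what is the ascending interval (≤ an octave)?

CmM7 has E♭ as its 3rd, and F♯7 (F♯ dominant seventh) has F♯ as its root.
E♭ up to F♯ is 3 semitones, a half step wider than a major second, so the interval is augmented.

A2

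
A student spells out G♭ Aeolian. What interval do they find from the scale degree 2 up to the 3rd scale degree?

The scale runs G♭ A♭ B𝄫 C♭ D♭ E𝄫 F♭.
Scale degree 2 = A♭; 3rd scale degree = B𝄫.
A♭ up to B𝄫 is 1 semitone, a half step narrower than a major second, so the interval is minor.

m2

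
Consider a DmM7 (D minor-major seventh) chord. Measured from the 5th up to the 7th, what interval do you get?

major third

Dm(maj7) (D minor-major seventh) is spelled D-F-A-C♯.
5th = A; 7th = C♯.
A up to C♯ spans 3 letter names and 4 semitones — a major third.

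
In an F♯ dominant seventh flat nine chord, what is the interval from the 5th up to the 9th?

diminished fifth

Spelling the chord: F♯-A♯-C♯-E-G.
That puts C♯ below G.
C♯ up to G is 6 semitones, a half step narrower than a perfect fifth, so the interval is diminished.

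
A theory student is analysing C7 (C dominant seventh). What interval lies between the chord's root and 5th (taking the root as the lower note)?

perfect fifth

Spelling the chord: C E G Bb.
So we need the interval from C up to G.
From C to G is 7 semitones, exactly the perfect fifth.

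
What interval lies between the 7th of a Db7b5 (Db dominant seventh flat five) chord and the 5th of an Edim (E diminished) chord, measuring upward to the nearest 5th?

Db7b5 (Db dominant seventh flat five) has Cb as its 7th, and Edim (E diminished) has Bb as its 5th.
Cb up to Bb spans 7 letter names and 11 semitones — a major seventh.

major 7th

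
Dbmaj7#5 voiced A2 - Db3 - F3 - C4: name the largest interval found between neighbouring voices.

P5

Adjacent intervals: A2→Db3 = diminished fourth; Db3→F3 = major third; F3→C4 = perfect fifth.
The largest is F3 to C4, a perfect fifth (7 semitones).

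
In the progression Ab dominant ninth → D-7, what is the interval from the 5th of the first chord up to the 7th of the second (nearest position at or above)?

major sixth

Ab dominant ninth has Eb as its 5th, and D-7 has C as its 7th.
From Eb to C is 9 semitones, exactly the major sixth.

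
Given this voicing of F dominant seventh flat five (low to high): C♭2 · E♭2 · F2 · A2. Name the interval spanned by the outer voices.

augmented sixth

The outer voices are C♭2 and A2.
From C♭ to A: 10 semitones over a sixth = augmented.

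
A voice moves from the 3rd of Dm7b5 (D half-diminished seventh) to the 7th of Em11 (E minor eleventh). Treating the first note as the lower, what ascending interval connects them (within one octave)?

M6

The 3rd of Dm7b5 (D half-diminished seventh) is F; the 7th of Em11 (E minor eleventh) is D.
From F to D is 9 semitones, exactly the major sixth.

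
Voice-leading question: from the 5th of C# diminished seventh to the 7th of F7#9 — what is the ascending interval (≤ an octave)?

minor sixth

C# diminished seventh has G as its 5th, and F7#9 has Eb as its 7th.
From G to Eb: 8 semitones over a sixth = minor.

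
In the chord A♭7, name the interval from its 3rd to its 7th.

d5

A♭ dominant seventh is spelled A♭-C-E♭-G♭.
The 3rd is C and the 7th is G♭.
C up to G♭ is 6 semitones, a half step narrower than a perfect fifth, so the interval is diminished.
That tritone between 3rd and 7th is what gives the dominant seventh its pull toward resolution.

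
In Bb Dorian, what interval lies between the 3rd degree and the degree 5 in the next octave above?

major tenth

The scale runs Bb C Db Eb F G Ab.
That puts Db below F.
From Db to F is 16 semitones, exactly the major tenth.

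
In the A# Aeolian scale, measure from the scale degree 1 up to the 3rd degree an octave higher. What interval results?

A# natural minor: A# B# C# D# E# F# G#.
The scale degree 1 is A# and the 3rd degree (up an octave) is C#.
From A# to C#: 15 semitones over a tenth = minor.

minor tenth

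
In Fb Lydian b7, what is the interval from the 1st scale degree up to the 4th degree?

augmented fourth

Fb lydian dominant: Fb Gb Ab Bb Cb Db Ebb.
That puts Fb below Bb.
Fb up to Bb is 6 semitones, a half step wider than a perfect fourth, so the interval is augmented.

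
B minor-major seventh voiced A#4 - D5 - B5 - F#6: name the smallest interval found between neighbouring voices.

Adjacent intervals: A#4→D5 = diminished fourth; D5→B5 = major sixth; B5→F#6 = perfect fifth.
The smallest is A#4 to D5, a diminished fourth (4 semitones).

diminished fourth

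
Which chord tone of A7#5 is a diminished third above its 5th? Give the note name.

G

A+7 is spelled A, C#, E#, G.
The 5th is E#. A diminished third above E# is G.
G is the chord's 7th.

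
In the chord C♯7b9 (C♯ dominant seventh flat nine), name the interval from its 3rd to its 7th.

C♯ dominant seventh flat nine is spelled C♯, E♯, G♯, B, D.
So we need the interval from E♯ up to B.
From E♯ to B: 6 semitones over a fifth = diminished.
This 3–7 tritone is the characteristic tension at the heart of the dominant sound.

diminished 5th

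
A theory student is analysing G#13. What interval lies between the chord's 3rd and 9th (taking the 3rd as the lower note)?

m7

Spelling the chord: G#, B#, D#, F#, A#, E#.
3rd = B#; 9th = A#.
B# up to A# is 10 semitones, a half step narrower than a major seventh, so the interval is minor.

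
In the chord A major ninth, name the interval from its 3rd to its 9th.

Amaj9 (A major ninth): A, C#, E, G#, B.
That puts C# below B.
C# up to B is 10 semitones, a half step narrower than a major seventh, so the interval is minor.

minor seventh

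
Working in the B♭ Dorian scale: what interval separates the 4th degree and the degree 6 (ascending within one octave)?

The scale runs B♭ C D♭ E♭ F G A♭.
So we need the interval from E♭ up to G.
From E♭ to G is 4 semitones, exactly the major third.

major third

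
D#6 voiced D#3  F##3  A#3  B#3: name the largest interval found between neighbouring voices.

Adjacent intervals: D#3→F##3 = major third; F##3→A#3 = minor third; A#3→B#3 = major second.
The largest is D#3 to F##3, a major third (4 semitones).

major third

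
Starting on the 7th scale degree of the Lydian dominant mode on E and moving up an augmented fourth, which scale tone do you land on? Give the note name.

The scale is E F# G# A# B C# D.
The 7th scale degree is D; an augmented fourth above that is G# — scale degree 3.

G#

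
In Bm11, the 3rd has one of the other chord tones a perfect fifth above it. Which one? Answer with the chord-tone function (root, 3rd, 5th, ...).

7th

Bm11 is spelled B, D, F#, A, C#, E.
The 3rd is D. A perfect fifth above D is A.
A is the chord's 7th.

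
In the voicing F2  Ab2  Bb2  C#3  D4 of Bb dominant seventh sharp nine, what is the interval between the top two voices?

minor ninth

Those voices are C#3 and D4.
9 letter names make it a ninth; at 13 semitones (a half step narrower than major) the quality is minor.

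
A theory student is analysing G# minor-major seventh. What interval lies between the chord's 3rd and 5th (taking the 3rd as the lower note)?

major third

G#m(maj7) is spelled G#–B–D#–F##.
That puts B below D#.
From B to D# is 4 semitones, exactly the major third.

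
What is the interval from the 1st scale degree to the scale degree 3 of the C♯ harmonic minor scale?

minor third

The scale runs C♯ D♯ E F♯ G♯ A B♯.
So we need the interval from C♯ up to E.
From C♯ to E: 3 semitones over a third = minor.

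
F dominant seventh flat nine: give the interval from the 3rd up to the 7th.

diminished 5th

F7b9 (F dominant seventh flat nine): F, A, C, Eb, Gb.
So we need the interval from A up to Eb.
From A to Eb: 6 semitones over a fifth = diminished.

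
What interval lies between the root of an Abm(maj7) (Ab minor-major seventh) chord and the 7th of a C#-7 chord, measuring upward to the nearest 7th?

The root of Abm(maj7) (Ab minor-major seventh) is Ab; the 7th of C#-7 is B.
2 letter names make it a second; at 3 semitones (a half step wider than major) the quality is augmented.

A2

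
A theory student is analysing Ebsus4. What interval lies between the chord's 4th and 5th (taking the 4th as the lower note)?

major second

Spelling the chord: Eb–Ab–Bb.
4th = Ab; 5th = Bb.
Ab up to Bb spans 2 letter names and 2 semitones — a major second.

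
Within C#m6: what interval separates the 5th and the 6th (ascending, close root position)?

major 2nd

C# minor sixth: C#, E, G#, A#.
So we need the interval from G# up to A#.
From G# to A# is 2 semitones, exactly the major second.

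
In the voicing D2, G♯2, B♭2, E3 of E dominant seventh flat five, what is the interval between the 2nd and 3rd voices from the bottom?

Those voices are G♯2 and B♭2.
G♯ up to B♭ is 2 semitones, a whole step narrower than a major third, so the interval is diminished.

diminished third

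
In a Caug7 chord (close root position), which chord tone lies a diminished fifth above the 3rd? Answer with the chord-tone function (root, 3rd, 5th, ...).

Caug7 (C augmented seventh) is spelled C E G# Bb.
The 3rd is E. A diminished fifth above E is Bb.
Bb is the chord's 7th.

7th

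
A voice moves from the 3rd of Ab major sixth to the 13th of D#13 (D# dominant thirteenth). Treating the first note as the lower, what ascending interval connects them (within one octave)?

augmented seventh

The 3rd of Ab major sixth is C; the 13th of D#13 (D# dominant thirteenth) is B#.
From C to B#: 12 semitones over a seventh = augmented.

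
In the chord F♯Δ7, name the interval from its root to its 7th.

F♯M7: F♯-A♯-C♯-E♯.
Root = F♯; 7th = E♯.
Counting 7 letters and 11 half steps from F♯ gives a major seventh.

major seventh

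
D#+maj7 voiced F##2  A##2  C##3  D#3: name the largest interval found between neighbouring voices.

major third

Adjacent intervals: F##2→A##2 = major third; A##2→C##3 = minor third; C##3→D#3 = minor second.
The largest is F##2 to A##2, a major third (4 semitones).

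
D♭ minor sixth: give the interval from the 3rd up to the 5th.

D♭m6: D♭–F♭–A♭–B♭.
3rd = F♭; 5th = A♭.
From F♭ to A♭ is 4 semitones, exactly the major third.

major third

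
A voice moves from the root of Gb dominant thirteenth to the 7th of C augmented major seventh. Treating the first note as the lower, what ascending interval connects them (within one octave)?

Gb dominant thirteenth has Gb as its root, and C augmented major seventh has B as its 7th.
From Gb to B: 5 semitones over a third = augmented.

augmented third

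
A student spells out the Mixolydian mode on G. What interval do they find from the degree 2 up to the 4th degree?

m3

G mixolydian: G A B C D E F.
The degree 2 is A and the 4th degree is C.
A up to C is 3 semitones, a half step narrower than a major third, so the interval is minor.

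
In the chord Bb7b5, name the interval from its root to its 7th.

Bb7b5 is spelled Bb–D–Fb–Ab.
Root = Bb; 7th = Ab.
Bb up to Ab is 10 semitones, a half step narrower than a major seventh, so the interval is minor.

minor 7th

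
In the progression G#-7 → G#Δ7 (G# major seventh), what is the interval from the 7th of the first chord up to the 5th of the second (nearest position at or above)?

G#-7 has F# as its 7th, and G#Δ7 (G# major seventh) has D# as its 5th.
F# up to D# spans 6 letter names and 9 semitones — a major sixth.

major sixth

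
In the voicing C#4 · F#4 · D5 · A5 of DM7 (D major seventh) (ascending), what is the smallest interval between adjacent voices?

perfect 4th

Adjacent intervals: C#4→F#4 = perfect fourth; F#4→D5 = minor sixth; D5→A5 = perfect fifth.
The smallest is C#4 to F#4, a perfect fourth (5 semitones).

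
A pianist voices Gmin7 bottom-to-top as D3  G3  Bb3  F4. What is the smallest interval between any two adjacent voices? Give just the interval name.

Adjacent intervals: D3→G3 = perfect fourth; G3→Bb3 = minor third; Bb3→F4 = perfect fifth.
The smallest is G3 to Bb3, a minor third (3 semitones).

minor 3rd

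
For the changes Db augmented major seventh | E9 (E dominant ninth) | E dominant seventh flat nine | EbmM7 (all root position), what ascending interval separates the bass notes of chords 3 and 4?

The roots are E and Eb.
From E to Eb: 11 semitones over an octave = diminished.

diminished octave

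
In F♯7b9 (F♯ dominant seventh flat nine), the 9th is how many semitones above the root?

Spelling the chord: F♯–A♯–C♯–E–G.
F♯ to G is a minor ninth: 13 semitones.

13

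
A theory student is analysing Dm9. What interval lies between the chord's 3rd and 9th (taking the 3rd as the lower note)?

major seventh

Spelling the chord: D–F–A–C–E.
The 3rd is F and the 9th is E.
F up to E spans 7 letter names and 11 semitones — a major seventh.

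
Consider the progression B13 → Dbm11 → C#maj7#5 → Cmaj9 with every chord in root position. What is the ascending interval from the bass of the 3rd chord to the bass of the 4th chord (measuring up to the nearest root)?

The roots are C# and C.
From C# to C: 11 semitones over an octave = diminished.

diminished octave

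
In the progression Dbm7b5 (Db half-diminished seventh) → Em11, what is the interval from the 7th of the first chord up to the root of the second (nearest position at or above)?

augmented third

The 7th of Dbm7b5 (Db half-diminished seventh) is Cb; the root of Em11 is E.
Cb up to E is 5 semitones, a half step wider than a major third, so the interval is augmented.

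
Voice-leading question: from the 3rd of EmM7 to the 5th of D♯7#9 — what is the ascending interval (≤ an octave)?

The 3rd of EmM7 is G; the 5th of D♯7#9 is A♯.
G up to A♯ is 3 semitones, a half step wider than a major second, so the interval is augmented.

A2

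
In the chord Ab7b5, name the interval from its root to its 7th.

m7

The chord tones of Ab7b5 (Ab dominant seventh flat five) are Ab, C, Ebb, Gb.
That puts Ab below Gb.
From Ab to Gb: 10 semitones over a seventh = minor.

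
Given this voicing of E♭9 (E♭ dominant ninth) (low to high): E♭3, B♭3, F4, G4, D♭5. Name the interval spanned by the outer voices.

minor fourteenth

The outer voices are E♭3 and D♭5.
From E♭ to D♭: 22 semitones over a fourteenth = minor.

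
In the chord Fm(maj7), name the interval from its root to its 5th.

Fm(maj7): F-A♭-C-E.
Root = F; 5th = C.
From F to C is 7 semitones, exactly the perfect fifth.

perfect fifth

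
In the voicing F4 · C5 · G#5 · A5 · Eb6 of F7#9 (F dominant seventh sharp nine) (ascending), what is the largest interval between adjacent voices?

Adjacent intervals: F4→C5 = perfect fifth; C5→G#5 = augmented fifth; G#5→A5 = minor second; A5→Eb6 = diminished fifth.
The largest is C5 to G#5, an augmented fifth (8 semitones).

augmented 5th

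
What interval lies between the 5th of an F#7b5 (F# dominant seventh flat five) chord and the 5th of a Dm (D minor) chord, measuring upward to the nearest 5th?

M6

The 5th of F#7b5 (F# dominant seventh flat five) is C; the 5th of Dm (D minor) is A.
C up to A spans 6 letter names and 9 semitones — a major sixth.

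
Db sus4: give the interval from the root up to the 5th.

Dbsus4 (Db sus4): Db Gb Ab.
The root is Db and the 5th is Ab.
From Db to Ab is 7 semitones, exactly the perfect fifth.

perfect fifth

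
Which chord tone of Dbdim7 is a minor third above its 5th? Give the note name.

Spelling the chord: Db Fb Abb Cbb.
The 5th is Abb. A minor third above Abb is Cbb.
Cbb is the chord's 7th.

Cbb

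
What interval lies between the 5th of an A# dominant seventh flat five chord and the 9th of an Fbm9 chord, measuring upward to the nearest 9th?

The 5th of A# dominant seventh flat five is E; the 9th of Fbm9 is Gb.
E up to Gb is 2 semitones, a whole step narrower than a major third, so the interval is diminished.

d3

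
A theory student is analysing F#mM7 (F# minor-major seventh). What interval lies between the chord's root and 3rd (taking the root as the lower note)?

m3

Spelling the chord: F#-A-C#-E#.
That puts F# below A.
From F# to A: 3 semitones over a third = minor.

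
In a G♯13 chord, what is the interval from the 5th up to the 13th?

The chord tones of G♯ dominant thirteenth are G♯, B♯, D♯, F♯, A♯, E♯.
So we need the interval from D♯ up to E♯.
From D♯ to E♯ is 14 semitones, exactly the major ninth.

M9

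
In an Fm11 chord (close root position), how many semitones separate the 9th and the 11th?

3

Fm11 (F minor eleventh) is spelled F-A♭-C-E♭-G-B♭.
G to B♭ is a minor third: 3 semitones.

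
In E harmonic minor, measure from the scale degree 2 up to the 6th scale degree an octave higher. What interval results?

E harmonic minor: E F# G A B C D#.
The scale degree 2 is F# and the scale degree 6 (up an octave) is C.
F# up to C is 18 semitones, a half step narrower than a perfect twelfth, so the interval is diminished.

diminished 12th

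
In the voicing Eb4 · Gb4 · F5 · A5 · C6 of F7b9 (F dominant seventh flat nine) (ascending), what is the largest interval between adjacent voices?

M7

Adjacent intervals: Eb4→Gb4 = minor third; Gb4→F5 = major seventh; F5→A5 = major third; A5→C6 = minor third.
The largest is Gb4 to F5, a major seventh (11 semitones).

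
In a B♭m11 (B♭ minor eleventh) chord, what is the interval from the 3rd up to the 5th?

major third

Spelling the chord: B♭, D♭, F, A♭, C, E♭.
3rd = D♭; 5th = F.
From D♭ to F is 4 semitones, exactly the major third.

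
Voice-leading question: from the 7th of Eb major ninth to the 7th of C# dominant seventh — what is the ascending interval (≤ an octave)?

major sixth

The 7th of Eb major ninth is D; the 7th of C# dominant seventh is B.
Counting 6 letters and 9 half steps from D gives a major sixth.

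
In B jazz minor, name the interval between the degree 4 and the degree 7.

Spelling B jazz minor: B C♯ D E F♯ G♯ A♯.
The degree 4 is E and the degree 7 is A♯.
4 letter names make it a fourth; at 6 semitones (a half step wider than perfect) the quality is augmented.

A4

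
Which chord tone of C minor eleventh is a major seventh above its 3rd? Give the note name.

The chord tones of C minor eleventh are C–Eb–G–Bb–D–F.
The 3rd is Eb. A major seventh above Eb is D.
D is the chord's 9th.

D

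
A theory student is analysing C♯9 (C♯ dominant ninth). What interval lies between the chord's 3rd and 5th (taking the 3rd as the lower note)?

minor third

C♯9 (C♯ dominant ninth) is spelled C♯–E♯–G♯–B–D♯.
That puts E♯ below G♯.
3 letter names make it a third; at 3 semitones (a half step narrower than major) the quality is minor.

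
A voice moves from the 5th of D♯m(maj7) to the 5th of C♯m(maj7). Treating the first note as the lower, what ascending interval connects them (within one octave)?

The 5th of D♯m(maj7) is A♯; the 5th of C♯m(maj7) is G♯.
From A♯ to G♯: 10 semitones over a seventh = minor.

minor seventh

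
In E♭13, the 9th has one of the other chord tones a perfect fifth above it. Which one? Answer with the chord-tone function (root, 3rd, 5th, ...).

Spelling the chord: E♭-G-B♭-D♭-F-C.
The 9th is F. A perfect fifth above F is C.
C is the chord's 13th.

13th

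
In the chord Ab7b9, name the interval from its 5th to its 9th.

diminished fifth

Spelling the chord: Ab-C-Eb-Gb-Bbb.
The 5th is Eb and the 9th is Bbb.
Eb up to Bbb is 6 semitones, a half step narrower than a perfect fifth, so the interval is diminished.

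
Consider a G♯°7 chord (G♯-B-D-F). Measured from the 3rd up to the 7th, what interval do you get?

diminished 5th

That puts B below F.
5 letter names make it a fifth; at 6 semitones (a half step narrower than perfect) the quality is diminished.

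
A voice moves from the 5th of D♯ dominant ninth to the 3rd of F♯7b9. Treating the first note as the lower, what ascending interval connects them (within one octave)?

The 5th of D♯ dominant ninth is A♯; the 3rd of F♯7b9 is A♯.
From A♯ to A♯ is 0 semitones, exactly the perfect unison.

perfect unison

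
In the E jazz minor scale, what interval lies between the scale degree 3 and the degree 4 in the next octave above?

Spelling the E jazz minor scale: E F♯ G A B C♯ D♯.
That puts G below A.
Counting 9 letters and 14 half steps from G gives a major ninth.

major ninth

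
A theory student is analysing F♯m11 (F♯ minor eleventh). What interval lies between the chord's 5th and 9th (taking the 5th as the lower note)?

F♯m11: F♯ A C♯ E G♯ B.
5th = C♯; 9th = G♯.
C♯ up to G♯ spans 5 letter names and 7 semitones — a perfect fifth.

P5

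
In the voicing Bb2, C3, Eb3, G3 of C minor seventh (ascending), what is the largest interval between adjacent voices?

major third

Adjacent intervals: Bb2→C3 = major second; C3→Eb3 = minor third; Eb3→G3 = major third.
The largest is Eb3 to G3, a major third (4 semitones).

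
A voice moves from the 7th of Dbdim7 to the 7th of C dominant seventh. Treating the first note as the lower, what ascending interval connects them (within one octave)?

The 7th of Dbdim7 is Cbb; the 7th of C dominant seventh is Bb.
7 letter names make it a seventh; at 12 semitones (a half step wider than major) the quality is augmented.

augmented seventh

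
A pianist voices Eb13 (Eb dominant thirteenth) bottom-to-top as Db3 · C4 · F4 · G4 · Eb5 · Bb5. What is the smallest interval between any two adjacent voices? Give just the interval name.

major second

Adjacent intervals: Db3→C4 = major seventh; C4→F4 = perfect fourth; F4→G4 = major second; G4→Eb5 = minor sixth; Eb5→Bb5 = perfect fifth.
The smallest is F4 to G4, a major second (2 semitones).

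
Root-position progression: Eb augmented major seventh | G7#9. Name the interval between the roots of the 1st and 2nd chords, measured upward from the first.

M3

The roots are Eb and G.
From Eb to G is 4 semitones, exactly the major third.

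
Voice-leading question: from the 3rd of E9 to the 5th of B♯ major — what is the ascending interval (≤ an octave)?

major seventh

The 3rd of E9 is G♯; the 5th of B♯ major is F𝄪.
Counting 7 letters and 11 half steps from G♯ gives a major seventh.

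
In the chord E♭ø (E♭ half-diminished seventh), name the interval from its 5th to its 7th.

The chord tones of E♭m7b5 are E♭-G♭-B𝄫-D♭.
That puts B𝄫 below D♭.
Counting 3 letters and 4 half steps from B𝄫 gives a major third.

major third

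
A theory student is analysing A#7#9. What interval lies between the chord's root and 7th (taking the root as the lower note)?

Spelling the chord: A#–C##–E#–G#–B##.
That puts A# below G#.
A# up to G# is 10 semitones, a half step narrower than a major seventh, so the interval is minor.

m7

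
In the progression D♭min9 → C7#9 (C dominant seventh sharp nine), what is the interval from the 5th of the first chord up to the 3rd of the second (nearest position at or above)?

The 5th of D♭min9 is A♭; the 3rd of C7#9 (C dominant seventh sharp nine) is E.
5 letter names make it a fifth; at 8 semitones (a half step wider than perfect) the quality is augmented.

augmented 5th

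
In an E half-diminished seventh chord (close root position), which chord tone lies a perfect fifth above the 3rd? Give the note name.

Eø is spelled E–G–B♭–D.
The 3rd is G. A perfect fifth above G is D.
D is the chord's 7th.

D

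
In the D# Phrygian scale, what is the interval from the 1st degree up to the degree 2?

The scale runs D# E F# G# A# B C#.
So we need the interval from D# up to E.
From D# to E: 1 semitone over a second = minor.

minor second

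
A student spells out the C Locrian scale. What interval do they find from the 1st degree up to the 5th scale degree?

diminished fifth

The scale runs C D♭ E♭ F G♭ A♭ B♭.
So we need the interval from C up to G♭.
C up to G♭ is 6 semitones, a half step narrower than a perfect fifth, so the interval is diminished.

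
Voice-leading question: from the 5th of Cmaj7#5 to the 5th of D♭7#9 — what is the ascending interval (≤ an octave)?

The 5th of Cmaj7#5 is G♯; the 5th of D♭7#9 is A♭.
From G♯ to A♭: 0 semitones over a second = diminished.

diminished second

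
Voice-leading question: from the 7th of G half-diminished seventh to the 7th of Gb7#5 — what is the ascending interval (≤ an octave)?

The 7th of G half-diminished seventh is F; the 7th of Gb7#5 is Fb.
8 letter names make it an octave; at 11 semitones (a half step narrower than perfect) the quality is diminished.

d8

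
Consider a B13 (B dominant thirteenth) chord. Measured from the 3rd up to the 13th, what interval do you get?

B13 (B dominant thirteenth) is spelled B–D#–F#–A–C#–G#.
That puts D# below G#.
D# up to G# spans 11 letter names and 17 semitones — a perfect eleventh.

perfect eleventh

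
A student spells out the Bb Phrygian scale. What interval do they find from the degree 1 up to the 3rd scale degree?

Bb phrygian: Bb Cb Db Eb F Gb Ab.
Degree 1 = Bb; scale degree 3 = Db.
3 letter names make it a third; at 3 semitones (a half step narrower than major) the quality is minor.

minor third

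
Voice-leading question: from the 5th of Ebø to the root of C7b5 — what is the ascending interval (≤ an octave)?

augmented second

The 5th of Ebø is Bbb; the root of C7b5 is C.
Bbb up to C is 3 semitones, a half step wider than a major second, so the interval is augmented.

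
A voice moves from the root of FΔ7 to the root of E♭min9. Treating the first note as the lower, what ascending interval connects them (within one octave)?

FΔ7 has F as its root, and E♭min9 has E♭ as its root.
From F to E♭: 10 semitones over a seventh = minor.

minor 7th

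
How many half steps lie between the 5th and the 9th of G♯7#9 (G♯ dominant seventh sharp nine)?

The chord tones of G♯ dominant seventh sharp nine are G♯–B♯–D♯–F♯–A𝄪.
D♯ to A𝄪 is an augmented fifth: 8 semitones.

8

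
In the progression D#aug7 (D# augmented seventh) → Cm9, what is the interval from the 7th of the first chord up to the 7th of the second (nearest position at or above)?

diminished seventh

D#aug7 (D# augmented seventh) has C# as its 7th, and Cm9 has Bb as its 7th.
C# up to Bb is 9 semitones, a whole step narrower than a major seventh, so the interval is diminished.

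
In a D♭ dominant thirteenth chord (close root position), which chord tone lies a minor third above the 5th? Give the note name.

Cb

D♭13 is spelled D♭–F–A♭–C♭–E♭–B♭.
The 5th is A♭. A minor third above A♭ is C♭.
C♭ is the chord's 7th.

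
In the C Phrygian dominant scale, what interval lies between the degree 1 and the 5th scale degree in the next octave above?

perfect twelfth

The scale runs C Db E F G Ab Bb.
Degree 1 = C; scale degree 5 (up an octave) = G.
Counting 12 letters and 19 half steps from C gives a perfect twelfth.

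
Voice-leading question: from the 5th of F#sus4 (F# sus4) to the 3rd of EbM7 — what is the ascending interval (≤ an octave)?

F#sus4 (F# sus4) has C# as its 5th, and EbM7 has G as its 3rd.
From C# to G: 6 semitones over a fifth = diminished.

d5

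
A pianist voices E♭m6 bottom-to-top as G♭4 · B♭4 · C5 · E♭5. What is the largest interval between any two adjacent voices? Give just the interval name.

Adjacent intervals: G♭4→B♭4 = major third; B♭4→C5 = major second; C5→E♭5 = minor third.
The largest is G♭4 to B♭4, a major third (4 semitones).

major third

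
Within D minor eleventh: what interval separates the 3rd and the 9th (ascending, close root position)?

The chord tones of D minor eleventh are D, F, A, C, E, G.
The 3rd is F and the 9th is E.
From F to E is 11 semitones, exactly the major seventh.

major seventh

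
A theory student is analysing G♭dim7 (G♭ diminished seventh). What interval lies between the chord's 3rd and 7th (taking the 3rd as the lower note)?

d5

G♭dim7 is spelled G♭–B𝄫–D𝄫–F𝄫.
3rd = B𝄫; 7th = F𝄫.
B𝄫 up to F𝄫 is 6 semitones, a half step narrower than a perfect fifth, so the interval is diminished.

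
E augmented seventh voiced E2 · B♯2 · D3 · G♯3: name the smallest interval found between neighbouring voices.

Adjacent intervals: E2→B♯2 = augmented fifth; B♯2→D3 = diminished third; D3→G♯3 = augmented fourth.
The smallest is B♯2 to D3, a diminished third (2 semitones).

diminished third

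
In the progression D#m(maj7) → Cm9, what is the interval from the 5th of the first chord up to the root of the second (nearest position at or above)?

The 5th of D#m(maj7) is A#; the root of Cm9 is C.
A# up to C is 2 semitones, a whole step narrower than a major third, so the interval is diminished.

diminished third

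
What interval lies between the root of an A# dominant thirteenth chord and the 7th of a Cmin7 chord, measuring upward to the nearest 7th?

diminished second

A# dominant thirteenth has A# as its root, and Cmin7 has Bb as its 7th.
2 letter names make it a second; at 0 semitones (a whole step narrower than major) the quality is diminished.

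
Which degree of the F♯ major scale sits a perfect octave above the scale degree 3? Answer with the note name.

A#

The scale is F♯ G♯ A♯ B C♯ D♯ E♯.
The scale degree 3 is A♯; a perfect octave above that is A♯ — scale degree 3.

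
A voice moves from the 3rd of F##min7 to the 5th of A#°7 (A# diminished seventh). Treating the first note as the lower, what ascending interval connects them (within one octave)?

diminished 5th

F##min7 has A# as its 3rd, and A#°7 (A# diminished seventh) has E as its 5th.
From A# to E: 6 semitones over a fifth = diminished.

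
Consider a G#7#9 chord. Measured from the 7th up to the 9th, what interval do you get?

A3

The chord tones of G#7#9 are G#-B#-D#-F#-A##.
The 7th is F# and the 9th is A##.
3 letter names make it a third; at 5 semitones (a half step wider than major) the quality is augmented.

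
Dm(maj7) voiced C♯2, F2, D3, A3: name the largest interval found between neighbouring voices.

major 6th

Adjacent intervals: C♯2→F2 = diminished fourth; F2→D3 = major sixth; D3→A3 = perfect fifth.
The largest is F2 to D3, a major sixth (9 semitones).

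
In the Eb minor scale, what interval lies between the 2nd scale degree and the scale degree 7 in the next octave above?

Eb natural minor: Eb F Gb Ab Bb Cb Db.
That puts F below Db.
13 letter names make it a thirteenth; at 20 semitones (a half step narrower than major) the quality is minor.

minor 13th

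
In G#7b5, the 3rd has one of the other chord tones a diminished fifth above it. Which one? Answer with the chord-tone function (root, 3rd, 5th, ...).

Spelling the chord: G#, B#, D, F#.
The 3rd is B#. A diminished fifth above B# is F#.
F# is the chord's 7th.

7th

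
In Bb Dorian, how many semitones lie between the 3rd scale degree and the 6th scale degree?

The scale is Bb C Db Eb F G Ab.
Db up to G is an augmented fourth — 6 semitones.

6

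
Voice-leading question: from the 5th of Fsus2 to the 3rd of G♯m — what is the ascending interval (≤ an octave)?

major 7th

Fsus2 has C as its 5th, and G♯m has B as its 3rd.
From C to B is 11 semitones, exactly the major seventh.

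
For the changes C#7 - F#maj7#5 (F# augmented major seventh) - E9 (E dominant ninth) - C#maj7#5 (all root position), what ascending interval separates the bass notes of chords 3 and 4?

major 6th

The roots are E and C#.
E up to C# spans 6 letter names and 9 semitones — a major sixth.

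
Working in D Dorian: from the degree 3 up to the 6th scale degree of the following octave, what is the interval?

A11

Spelling D Dorian: D E F G A B C.
The degree 3 is F and the scale degree 6 (up an octave) is B.
F up to B is 18 semitones, a half step wider than a perfect eleventh, so the interval is augmented.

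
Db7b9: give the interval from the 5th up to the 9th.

Db7b9: Db F Ab Cb Ebb.
So we need the interval from Ab up to Ebb.
Ab up to Ebb is 6 semitones, a half step narrower than a perfect fifth, so the interval is diminished.

diminished fifth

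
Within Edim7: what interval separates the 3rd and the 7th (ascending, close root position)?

diminished fifth

The chord tones of Edim7 (E diminished seventh) are E, G, B♭, D♭.
So we need the interval from G up to D♭.
5 letter names make it a fifth; at 6 semitones (a half step narrower than perfect) the quality is diminished.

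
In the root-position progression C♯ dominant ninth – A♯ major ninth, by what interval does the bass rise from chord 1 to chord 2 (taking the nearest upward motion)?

The roots are C♯ and A♯.
C♯ up to A♯ spans 6 letter names and 9 semitones — a major sixth.

major sixth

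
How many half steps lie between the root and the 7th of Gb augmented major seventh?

11

The chord tones of Gb+maj7 (Gb augmented major seventh) are Gb Bb D F.
Gb to F is a major seventh: 11 semitones.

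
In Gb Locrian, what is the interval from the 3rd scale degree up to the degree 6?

Gb locrian: Gb Abb Bbb Cb Dbb Ebb Fb.
So we need the interval from Bbb up to Ebb.
Counting 4 letters and 5 half steps from Bbb gives a perfect fourth.

P4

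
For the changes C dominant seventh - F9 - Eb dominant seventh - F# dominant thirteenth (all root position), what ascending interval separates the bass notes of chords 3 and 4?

The roots are Eb and F#.
2 letter names make it a second; at 3 semitones (a half step wider than major) the quality is augmented.

augmented second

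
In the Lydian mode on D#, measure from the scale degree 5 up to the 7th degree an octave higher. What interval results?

D# lydian: D# E# F## G## A# B# C##.
So we need the interval from A# up to C##.
From A# to C## is 16 semitones, exactly the major tenth.

major tenth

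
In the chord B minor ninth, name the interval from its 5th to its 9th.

The chord tones of Bmin9 are B–D–F♯–A–C♯.
5th = F♯; 9th = C♯.
Counting 5 letters and 7 half steps from F♯ gives a perfect fifth.

perfect 5th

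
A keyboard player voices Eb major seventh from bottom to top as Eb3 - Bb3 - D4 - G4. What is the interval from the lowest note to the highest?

major 10th

The outer voices are Eb3 and G4.
From Eb to G is 16 semitones, exactly the major tenth.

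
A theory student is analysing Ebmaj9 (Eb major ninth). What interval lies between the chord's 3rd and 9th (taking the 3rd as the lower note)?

The chord tones of Ebmaj9 are Eb–G–Bb–D–F.
The 3rd is G and the 9th is F.
G up to F is 10 semitones, a half step narrower than a major seventh, so the interval is minor.

minor seventh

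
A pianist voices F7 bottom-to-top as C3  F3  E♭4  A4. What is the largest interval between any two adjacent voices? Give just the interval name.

Adjacent intervals: C3→F3 = perfect fourth; F3→E♭4 = minor seventh; E♭4→A4 = augmented fourth.
The largest is F3 to E♭4, a minor seventh (10 semitones).

m7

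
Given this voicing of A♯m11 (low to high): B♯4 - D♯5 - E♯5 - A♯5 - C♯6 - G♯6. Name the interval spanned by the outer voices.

minor thirteenth

The outer voices are B♯4 and G♯6.
B♯ up to G♯ is 20 semitones, a half step narrower than a major thirteenth, so the interval is minor.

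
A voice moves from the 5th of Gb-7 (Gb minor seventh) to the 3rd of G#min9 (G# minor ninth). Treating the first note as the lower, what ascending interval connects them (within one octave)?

Gb-7 (Gb minor seventh) has Db as its 5th, and G#min9 (G# minor ninth) has B as its 3rd.
Db up to B is 10 semitones, a half step wider than a major sixth, so the interval is augmented.

augmented sixth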